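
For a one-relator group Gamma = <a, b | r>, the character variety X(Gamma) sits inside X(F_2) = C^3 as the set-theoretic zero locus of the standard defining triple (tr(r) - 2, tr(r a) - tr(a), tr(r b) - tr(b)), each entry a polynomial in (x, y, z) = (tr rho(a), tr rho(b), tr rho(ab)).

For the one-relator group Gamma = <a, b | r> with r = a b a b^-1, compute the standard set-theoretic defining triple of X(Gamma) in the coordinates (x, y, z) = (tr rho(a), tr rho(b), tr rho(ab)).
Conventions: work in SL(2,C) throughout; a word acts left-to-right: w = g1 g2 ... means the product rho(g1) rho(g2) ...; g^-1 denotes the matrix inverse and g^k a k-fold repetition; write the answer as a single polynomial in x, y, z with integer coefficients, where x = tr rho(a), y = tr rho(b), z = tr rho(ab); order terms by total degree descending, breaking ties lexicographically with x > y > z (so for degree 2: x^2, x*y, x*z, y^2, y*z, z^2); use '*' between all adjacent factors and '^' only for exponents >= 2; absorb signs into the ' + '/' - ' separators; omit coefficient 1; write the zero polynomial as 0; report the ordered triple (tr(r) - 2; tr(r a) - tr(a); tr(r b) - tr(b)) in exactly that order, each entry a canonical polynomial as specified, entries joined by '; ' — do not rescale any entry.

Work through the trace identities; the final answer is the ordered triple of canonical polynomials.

x*y*z - y^2 - z^2; x^2*y*z - x*y^2 - x*z^2; x*z - 2*y

trace(a b a) = trace(a)*trace(b a) - trace(b)  (reduce the a square) = x*z - y
trace(a b a b) = trace(b a)*trace(b a) - trace(1)  (split on b) = z^2 - 2
trace(a b a b^-1) = trace(a b a)*trace(b) - trace(a b a b)  (eliminate b^-1) = x*y*z - y^2 - z^2 + 2
trace(a^2 b a) = trace(a)*trace(b a^2) - trace(b a)   [square of a] = x^2*z - x*y - z
trace(b a b) = trace(b)*trace(a b) - trace(a)   [square of b] = y*z - x
trace(a^2 b a b) = trace(a)*trace(b a b a) - trace(b a b)   [square of a] = x*z^2 - y*z - x
trace(a b a b^-1 a) = trace(a^2 b a)*trace(b) - trace(a^2 b a b)   [inverse elimination on b] = x^2*y*z - x*y^2 - x*z^2 + x
assemble the triple (trace(r) - 2; trace(r a) - x; trace(r b) - y)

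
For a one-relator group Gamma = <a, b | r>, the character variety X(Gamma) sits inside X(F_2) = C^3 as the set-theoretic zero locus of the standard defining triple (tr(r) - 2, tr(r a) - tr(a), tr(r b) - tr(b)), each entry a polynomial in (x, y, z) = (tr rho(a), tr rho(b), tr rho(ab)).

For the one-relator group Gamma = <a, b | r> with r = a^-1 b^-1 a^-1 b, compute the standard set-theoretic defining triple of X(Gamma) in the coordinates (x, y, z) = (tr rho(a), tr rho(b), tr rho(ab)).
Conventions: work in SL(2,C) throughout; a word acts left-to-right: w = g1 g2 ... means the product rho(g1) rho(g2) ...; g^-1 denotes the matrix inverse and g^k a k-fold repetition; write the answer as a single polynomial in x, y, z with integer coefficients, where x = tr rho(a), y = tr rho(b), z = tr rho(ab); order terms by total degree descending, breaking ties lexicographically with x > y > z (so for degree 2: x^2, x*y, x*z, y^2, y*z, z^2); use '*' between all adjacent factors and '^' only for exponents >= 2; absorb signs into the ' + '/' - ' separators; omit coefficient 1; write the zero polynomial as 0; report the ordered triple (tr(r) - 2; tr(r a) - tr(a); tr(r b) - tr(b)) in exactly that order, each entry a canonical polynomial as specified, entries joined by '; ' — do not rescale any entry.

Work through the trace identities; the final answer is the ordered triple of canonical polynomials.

x*y*z - y^2 - z^2; 0; x*y^2*z - y^3 - y*z^2 - x*z + 2*y

next, trace(b a^-1) = trace(b) trace(a) - trace(b a)   [inverse elimination on a] = x*y - z
trace(a^-1 b a^-1) = trace(b a^-1) trace(a) - trace(b)   [inverse elimination on a] = x^2*y - x*z - y
trace(b^2) = trace(b) trace(b) - trace(1)   [square of b] = y^2 - 2
and trace(b^2 a) = trace(b) trace(a b) - trace(a)   [square of b] = y*z - x
trace(b a^-1 b) = trace(b^2) trace(a) - trace(b^2 a)   [inverse elimination on a] = x*y^2 - y*z - x
trace(b a b a) = trace(a b) trace(a b) - trace(1)   [split at a repeated a] = z^2 - 2
trace(b a^-1 b a) = trace(b a b) trace(a) - trace(b a b a)   [inverse elimination on a] = x*y*z - x^2 - z^2 + 2
trace(a^-1 b a^-1 b) = trace(b a^-1 b) trace(a) - trace(b a^-1 b a)   [inverse elimination on a] = x^2*y^2 - 2*x*y*z + z^2 - 2
next, trace(a^-1 b^-1 a^-1 b) = trace(a^-1 b a^-1) trace(b) - trace(a^-1 b a^-1 b)   [inverse elimination on b] = x*y*z - y^2 - z^2 + 2
next, trace(a b^2 a) = trace(a) trace(b^2 a) - trace(b^2)  (reduce the a square) = x*y*z - x^2 - y^2 + 2
trace(a b a) = trace(a) trace(b a) - trace(b)  (reduce the a square) = x*z - y
and trace(a b^2 a b) = trace(b) trace(a b a b) - trace(a b a)  (reduce the b square) = y*z^2 - x*z - y
trace(b^2 a b^-1 a) = trace(a b^2 a) trace(b) - trace(a b^2 a b)  (eliminate b^-1) = x*y^2*z - x^2*y - y^3 - y*z^2 + x*z + 3*y
trace(b^-1 a^-1 b^2 a) = trace(b^2 a b^-1) trace(a) - trace(b^2 a b^-1 a)  (eliminate a^-1) = -x*y^2*z + x^2*y + y^3 + y*z^2 - 3*y
trace(a^-1 b^-1 a^-1 b^2) = trace(b^-1 a^-1 b^2) trace(a) - trace(b^-1 a^-1 b^2 a)  (eliminate a^-1) = x*y^2*z - y^3 - y*z^2 - x*z + 3*y
assemble the triple (trace(r) - 2; trace(r a) - x; trace(r b) - y)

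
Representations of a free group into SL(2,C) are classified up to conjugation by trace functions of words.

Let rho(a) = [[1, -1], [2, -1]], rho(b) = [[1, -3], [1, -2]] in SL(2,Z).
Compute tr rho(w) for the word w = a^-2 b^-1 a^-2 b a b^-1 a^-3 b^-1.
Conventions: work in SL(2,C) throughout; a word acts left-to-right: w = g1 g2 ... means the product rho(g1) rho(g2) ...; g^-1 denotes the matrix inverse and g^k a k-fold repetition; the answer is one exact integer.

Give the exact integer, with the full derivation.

rho(a^-1) = [[-1, 1], [-2, 1]]
... * rho(a^-1) = [[-1, 1], [-2, 1]]  ->  [[-1, 0], [0, -1]]
... * rho(b^-1) = [[-2, 3], [-1, 1]]  ->  [[2, -3], [1, -1]]
... * rho(a^-1) = [[-1, 1], [-2, 1]]  ->  [[4, -1], [1, 0]]
... * rho(a^-1) = [[-1, 1], [-2, 1]]  ->  [[-2, 3], [-1, 1]]
... * rho(b) = [[1, -3], [1, -2]]  ->  [[1, 0], [0, 1]]
... * rho(a) = [[1, -1], [2, -1]]  ->  [[1, -1], [2, -1]]
... * rho(b^-1) = [[-2, 3], [-1, 1]]  ->  [[-1, 2], [-3, 5]]
... * rho(a^-1) = [[-1, 1], [-2, 1]]  ->  [[-3, 1], [-7, 2]]
... * rho(a^-1) = [[-1, 1], [-2, 1]]  ->  [[1, -2], [3, -5]]
... * rho(a^-1) = [[-1, 1], [-2, 1]]  ->  [[3, -1], [7, -2]]
... * rho(b^-1) = [[-2, 3], [-1, 1]]  ->  [[-5, 8], [-12, 19]]
tr = -5 + 19 = 14

14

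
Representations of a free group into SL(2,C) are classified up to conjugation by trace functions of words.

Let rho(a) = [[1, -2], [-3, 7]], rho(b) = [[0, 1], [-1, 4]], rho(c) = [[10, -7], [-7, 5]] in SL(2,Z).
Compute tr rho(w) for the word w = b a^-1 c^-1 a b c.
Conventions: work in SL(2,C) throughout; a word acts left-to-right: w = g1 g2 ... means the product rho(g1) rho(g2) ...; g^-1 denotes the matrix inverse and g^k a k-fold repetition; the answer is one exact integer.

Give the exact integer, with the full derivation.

rho(b) = [[0, 1], [-1, 4]]
... * rho(a^-1) = [[7, 2], [3, 1]]  ->  [[3, 1], [5, 2]]
... * rho(c^-1) = [[5, 7], [7, 10]]  ->  [[22, 31], [39, 55]]
... * rho(a) = [[1, -2], [-3, 7]]  ->  [[-71, 173], [-126, 307]]
... * rho(b) = [[0, 1], [-1, 4]]  ->  [[-173, 621], [-307, 1102]]
... * rho(c) = [[10, -7], [-7, 5]]  ->  [[-6077, 4316], [-10784, 7659]]
tr = -6077 + 7659 = 1582

1582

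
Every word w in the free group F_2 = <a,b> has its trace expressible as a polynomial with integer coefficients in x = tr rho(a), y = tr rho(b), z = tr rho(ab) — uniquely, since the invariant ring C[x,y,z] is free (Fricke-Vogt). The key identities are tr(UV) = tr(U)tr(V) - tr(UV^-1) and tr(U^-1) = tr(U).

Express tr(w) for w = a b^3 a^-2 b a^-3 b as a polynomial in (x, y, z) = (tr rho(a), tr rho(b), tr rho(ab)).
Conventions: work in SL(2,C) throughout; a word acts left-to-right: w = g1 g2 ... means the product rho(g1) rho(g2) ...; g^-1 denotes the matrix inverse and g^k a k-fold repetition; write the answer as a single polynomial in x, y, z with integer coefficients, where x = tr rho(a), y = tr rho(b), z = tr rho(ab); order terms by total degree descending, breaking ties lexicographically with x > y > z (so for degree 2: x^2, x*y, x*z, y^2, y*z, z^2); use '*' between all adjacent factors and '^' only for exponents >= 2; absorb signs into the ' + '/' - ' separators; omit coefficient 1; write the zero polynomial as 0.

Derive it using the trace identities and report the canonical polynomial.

trace(a b^2) = trace(b)*trace(a b) - trace(a) = y*z - x
and trace(b^2 a b) = trace(b)*trace(a b^2) - trace(a b) = y^2*z - x*y - z
next, trace(b^2 a b^2) = trace(b)*trace(b^2 a b) - trace(b^2 a) = y^3*z - x*y^2 - 2*y*z + x
and trace(b a b^4) = trace(b)*trace(b^2 a b^2) - trace(b^2 a b) = y^4*z - x*y^3 - 3*y^2*z + 2*x*y + z
next, trace(a b a b) = trace(a b)*trace(a b) - trace(1) = z^2 - 2
next, trace(a b a) = trace(a)*trace(b a) - trace(b) = x*z - y
and trace(b a b a b) = trace(b)*trace(a b a b) - trace(a b a) = y*z^2 - x*z - y
next, trace(a b a b^3) = trace(b)*trace(b a b a b) - trace(b a b a) = y^2*z^2 - x*y*z - y^2 - z^2 + 2
trace(b a b^4 a) = trace(b)*trace(a b a b^3) - trace(a b a b^2) = y^3*z^2 - x*y^2*z - y^3 - 2*y*z^2 + x*z + 3*y
next, trace(a^-1 b a b^4) = trace(b a b^4)*trace(a) - trace(b a b^4 a) = x*y^4*z - x^2*y^3 - y^3*z^2 - 2*x*y^2*z + 2*x^2*y + y^3 + 2*y*z^2 - 3*y
trace(a^-2 b a b^4) = trace(a^-1 b a b^4)*trace(a) - trace(a^-1 b a b^4 a) = x^2*y^4*z - x^3*y^3 - x*y^3*z^2 - 2*x^2*y^2*z - y^4*z + 2*x^3*y + 2*x*y^3 + 2*x*y*z^2 + 3*y^2*z - 5*x*y - z
trace(b a^-3 b a b^3) = trace(a^-2 b a b^4)*trace(a) - trace(a^-2 b a b^4 a) = x^3*y^4*z - x^4*y^3 - x^2*y^3*z^2 - 2*x^3*y^2*z - 2*x*y^4*z + 2*x^4*y + 3*x^2*y^3 + 2*x^2*y*z^2 + y^3*z^2 + 5*x*y^2*z - 7*x^2*y - y^3 - 2*y*z^2 - x*z + 3*y
and trace(b^2) = trace(b)*trace(b) - trace(1) = y^2 - 2
trace(a b^2 a) = trace(a)*trace(b^2 a) - trace(b^2) = x*y*z - x^2 - y^2 + 2
trace(b a b^2 a b) = trace(b)*trace(a b^2 a b) - trace(a b^2 a) = y^2*z^2 - 2*x*y*z + x^2 - 2
trace(b a b^3 a b) = trace(b)*trace(b a b^2 a b) - trace(b a b^2 a) = y^3*z^2 - 2*x*y^2*z + x^2*y - y*z^2 + x*z - y
trace(a b a b a b) = trace(b a)*trace(b a b a) - trace(b^-1 a^-1) = z^3 - 3*z
and trace(a b a b a) = trace(a)*trace(b a b a) - trace(b a b) = x*z^2 - y*z - x
trace(a b a b a b^2) = trace(b)*trace(a b a b a b) - trace(a b a b a) = y*z^3 - x*z^2 - 2*y*z + x
next, trace(b a b^3 a b a) = trace(b)*trace(a b a b a b^2) - trace(a b a b a b) = y^2*z^3 - x*y*z^2 - 2*y^2*z - z^3 + x*y + 3*z
next, trace(a^-1 b a b^3 a b) = trace(b a b^3 a b)*trace(a) - trace(b a b^3 a b a) = x*y^3*z^2 - 2*x^2*y^2*z - y^2*z^3 + x^3*y + x^2*z + 2*y^2*z + z^3 - 2*x*y - 3*z
trace(a^-1 b a b^3 a b a^-1) = trace(a^-1 b a b^3 a b)*trace(a) - trace(a^-1 b a b^3 a b a) = x^2*y^3*z^2 - 2*x^3*y^2*z - x*y^2*z^3 + x^4*y - y^3*z^2 + x^3*z + 4*x*y^2*z + x*z^3 - 3*x^2*y + y*z^2 - 4*x*z + y
trace(b a^-3 b a b^3 a) = trace(a^-1 b a b^3 a b a^-1)*trace(a) - trace(a^-1 b a b^3 a b) = x^3*y^3*z^2 - 2*x^4*y^2*z - x^2*y^2*z^3 + x^5*y - 2*x*y^3*z^2 + x^4*z + 6*x^2*y^2*z + x^2*z^3 + y^2*z^3 - 4*x^3*y + x*y*z^2 - 5*x^2*z - 2*y^2*z - z^3 + 3*x*y + 3*z
trace(a^-1 b a^-3 b a b^3) = trace(b a^-3 b a b^3)*trace(a) - trace(b a^-3 b a b^3 a) = x^4*y^4*z - x^5*y^3 - 2*x^3*y^3*z^2 - 2*x^2*y^4*z + x^2*y^2*z^3 + x^5*y + 3*x^3*y^3 + 2*x^3*y*z^2 + 3*x*y^3*z^2 - x^4*z - x^2*y^2*z - x^2*z^3 - y^2*z^3 - 3*x^3*y - x*y^3 - 3*x*y*z^2 + 4*x^2*z + 2*y^2*z + z^3 - 3*z
trace(a b^3 a^-2 b a^-3 b) = trace(a^-1 b a^-3 b a b^3)*trace(a) - trace(a^-1 b a^-3 b a b^3 a) = x^5*y^4*z - x^6*y^3 - 2*x^4*y^3*z^2 - 3*x^3*y^4*z + x^3*y^2*z^3 + x^6*y + 4*x^4*y^3 + 2*x^4*y*z^2 + 4*x^2*y^3*z^2 - x^5*z + x^3*y^2*z - x^3*z^3 + 2*x*y^4*z - x*y^2*z^3 - 5*x^4*y - 4*x^2*y^3 - 5*x^2*y*z^2 - y^3*z^2 + 4*x^3*z - 3*x*y^2*z + x*z^3 + 7*x^2*y + y^3 + 2*y*z^2 - 2*x*z - 3*y

x^5*y^4*z - x^6*y^3 - 2*x^4*y^3*z^2 - 3*x^3*y^4*z + x^3*y^2*z^3 + x^6*y + 4*x^4*y^3 + 2*x^4*y*z^2 + 4*x^2*y^3*z^2 - x^5*z + x^3*y^2*z - x^3*z^3 + 2*x*y^4*z - x*y^2*z^3 - 5*x^4*y - 4*x^2*y^3 - 5*x^2*y*z^2 - y^3*z^2 + 4*x^3*z - 3*x*y^2*z + x*z^3 + 7*x^2*y + y^3 + 2*y*z^2 - 2*x*z - 3*y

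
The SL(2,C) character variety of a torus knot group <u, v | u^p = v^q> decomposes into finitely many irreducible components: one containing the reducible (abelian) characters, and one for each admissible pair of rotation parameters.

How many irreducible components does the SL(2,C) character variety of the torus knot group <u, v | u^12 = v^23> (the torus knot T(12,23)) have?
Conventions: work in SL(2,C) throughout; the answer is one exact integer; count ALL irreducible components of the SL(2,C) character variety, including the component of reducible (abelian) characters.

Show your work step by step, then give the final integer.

122

In the torus knot group T(12,23), u^12 = v^23 is central, so an irreducible representation sends it to +I or -I (Schur).
So on each irreducible component the traces are pinned: tr(u) = 2*cos(pi*alpha/12) with 1 <= alpha <= 11, tr(v) = 2*cos(pi*beta/23) with 1 <= beta <= 22.
The two central values (-1)^alpha I and (-1)^beta I must be the same matrix, so alpha and beta share a parity.
Enumerate parity-matched pairs: 6*11 odd-odd plus 5*11 even-even gives 121.
components with irreducible characters: 121; plus the single component of reducible (abelian) characters: total 122.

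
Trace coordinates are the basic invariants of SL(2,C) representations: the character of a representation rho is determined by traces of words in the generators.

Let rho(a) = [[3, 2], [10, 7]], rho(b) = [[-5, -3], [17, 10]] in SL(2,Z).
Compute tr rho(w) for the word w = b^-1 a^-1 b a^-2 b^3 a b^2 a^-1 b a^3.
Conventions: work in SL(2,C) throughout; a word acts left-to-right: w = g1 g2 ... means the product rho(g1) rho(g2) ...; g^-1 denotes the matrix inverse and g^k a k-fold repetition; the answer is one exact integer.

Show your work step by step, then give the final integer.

463416199746

rho(b^-1) = [[10, 3], [-17, -5]]
... * rho(a^-1) = [[7, -2], [-10, 3]]  ->  [[40, -11], [-69, 19]]
... * rho(b) = [[-5, -3], [17, 10]]  ->  [[-387, -230], [668, 397]]
... * rho(a^-1) = [[7, -2], [-10, 3]]  ->  [[-409, 84], [706, -145]]
... * rho(a^-1) = [[7, -2], [-10, 3]]  ->  [[-3703, 1070], [6392, -1847]]
... * rho(b) = [[-5, -3], [17, 10]]  ->  [[36705, 21809], [-63359, -37646]]
... * rho(b) = [[-5, -3], [17, 10]]  ->  [[187228, 107975], [-323187, -186383]]
... * rho(b) = [[-5, -3], [17, 10]]  ->  [[899435, 518066], [-1552576, -894269]]
... * rho(a) = [[3, 2], [10, 7]]  ->  [[7878965, 5425332], [-13600418, -9365035]]
... * rho(b) = [[-5, -3], [17, 10]]  ->  [[52835819, 30616425], [-91203505, -52849096]]
... * rho(b) = [[-5, -3], [17, 10]]  ->  [[256300130, 147656793], [-442417107, -254880445]]
... * rho(a^-1) = [[7, -2], [-10, 3]]  ->  [[317532980, -69629881], [-548115299, 120192879]]
... * rho(b) = [[-5, -3], [17, 10]]  ->  [[-2771372877, -1648897750], [4783855438, 2846274687]]
... * rho(a) = [[3, 2], [10, 7]]  ->  [[-24803096131, -17085030004], [42814313184, 29491633685]]
... * rho(a) = [[3, 2], [10, 7]]  ->  [[-245259588433, -169201402290], [423359276402, 292070062163]]
... * rho(a) = [[3, 2], [10, 7]]  ->  [[-2427792788199, -1674928992896], [4190778450836, 2891208987945]]
tr = -2427792788199 + 2891208987945 = 463416199746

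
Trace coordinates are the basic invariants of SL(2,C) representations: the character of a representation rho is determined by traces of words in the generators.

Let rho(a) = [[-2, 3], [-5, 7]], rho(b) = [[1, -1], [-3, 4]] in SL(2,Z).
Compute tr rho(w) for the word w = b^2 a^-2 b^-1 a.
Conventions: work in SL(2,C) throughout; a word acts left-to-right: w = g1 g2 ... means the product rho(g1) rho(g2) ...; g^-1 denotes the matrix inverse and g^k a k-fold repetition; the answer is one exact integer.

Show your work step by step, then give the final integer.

-497

rho(b) = [[1, -1], [-3, 4]]
... * rho(b) = [[1, -1], [-3, 4]]  ->  [[4, -5], [-15, 19]]
... * rho(a^-1) = [[7, -3], [5, -2]]  ->  [[3, -2], [-10, 7]]
... * rho(a^-1) = [[7, -3], [5, -2]]  ->  [[11, -5], [-35, 16]]
... * rho(b^-1) = [[4, 1], [3, 1]]  ->  [[29, 6], [-92, -19]]
... * rho(a) = [[-2, 3], [-5, 7]]  ->  [[-88, 129], [279, -409]]
tr = -88 + -409 = -497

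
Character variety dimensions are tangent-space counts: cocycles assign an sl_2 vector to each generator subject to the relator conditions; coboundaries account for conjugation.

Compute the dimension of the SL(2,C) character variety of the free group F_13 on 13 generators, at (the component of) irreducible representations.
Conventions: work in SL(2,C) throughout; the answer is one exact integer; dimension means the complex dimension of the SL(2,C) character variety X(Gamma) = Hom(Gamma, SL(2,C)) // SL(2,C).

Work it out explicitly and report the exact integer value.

36

The free group F_13: 13 generators, no relators.
Z^1(Gamma, Ad rho) = (sl_2)^13: a cocycle is a free choice of one sl_2 vector per generator, so dim Z^1 = 3*13 = 39.
Irreducibility makes the coboundary map sl_2 -> Z^1 injective (trivial centralizer), so dim B^1 = 3.
dim X = dim H^1 = dim Z^1 - dim B^1 = 39 - 3 = 36.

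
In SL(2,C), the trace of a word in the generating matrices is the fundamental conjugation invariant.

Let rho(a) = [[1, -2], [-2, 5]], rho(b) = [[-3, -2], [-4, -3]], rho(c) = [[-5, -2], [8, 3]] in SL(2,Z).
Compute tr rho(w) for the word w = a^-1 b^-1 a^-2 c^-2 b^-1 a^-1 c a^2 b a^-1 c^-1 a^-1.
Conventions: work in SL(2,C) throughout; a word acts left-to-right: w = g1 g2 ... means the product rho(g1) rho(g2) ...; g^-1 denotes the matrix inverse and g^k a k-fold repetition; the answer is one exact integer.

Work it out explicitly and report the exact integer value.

4858

rho(a^-1) = [[5, 2], [2, 1]]
... * rho(b^-1) = [[-3, 2], [4, -3]]  ->  [[-7, 4], [-2, 1]]
... * rho(a^-1) = [[5, 2], [2, 1]]  ->  [[-27, -10], [-8, -3]]
... * rho(a^-1) = [[5, 2], [2, 1]]  ->  [[-155, -64], [-46, -19]]
... * rho(c^-1) = [[3, 2], [-8, -5]]  ->  [[47, 10], [14, 3]]
... * rho(c^-1) = [[3, 2], [-8, -5]]  ->  [[61, 44], [18, 13]]
... * rho(b^-1) = [[-3, 2], [4, -3]]  ->  [[-7, -10], [-2, -3]]
... * rho(a^-1) = [[5, 2], [2, 1]]  ->  [[-55, -24], [-16, -7]]
... * rho(c) = [[-5, -2], [8, 3]]  ->  [[83, 38], [24, 11]]
... * rho(a) = [[1, -2], [-2, 5]]  ->  [[7, 24], [2, 7]]
... * rho(a) = [[1, -2], [-2, 5]]  ->  [[-41, 106], [-12, 31]]
... * rho(b) = [[-3, -2], [-4, -3]]  ->  [[-301, -236], [-88, -69]]
... * rho(a^-1) = [[5, 2], [2, 1]]  ->  [[-1977, -838], [-578, -245]]
... * rho(c^-1) = [[3, 2], [-8, -5]]  ->  [[773, 236], [226, 69]]
... * rho(a^-1) = [[5, 2], [2, 1]]  ->  [[4337, 1782], [1268, 521]]
tr = 4337 + 521 = 4858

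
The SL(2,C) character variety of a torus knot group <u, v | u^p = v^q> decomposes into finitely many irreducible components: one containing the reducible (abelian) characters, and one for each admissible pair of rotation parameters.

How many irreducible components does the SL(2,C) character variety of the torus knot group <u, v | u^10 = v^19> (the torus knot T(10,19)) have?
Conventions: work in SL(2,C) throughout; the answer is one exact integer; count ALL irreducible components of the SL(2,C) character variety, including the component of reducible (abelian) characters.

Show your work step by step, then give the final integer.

For T(10,19): irreducibility forces the central element u^10 = v^19 to one of +I, -I.
On an irreducible component, tr(u) is locked at 2*cos(pi*alpha/10) for some alpha in 1..9, and tr(v) at 2*cos(pi*beta/19) for some beta in 1..18.
u^10 = (-1)^alpha I and v^19 = (-1)^beta I must agree, so alpha and beta have equal parity.
Enumerate parity-matched pairs: 5*9 odd-odd plus 4*9 even-even gives 81.
components with irreducible characters: 81; plus the single component of reducible (abelian) characters: total 82.

82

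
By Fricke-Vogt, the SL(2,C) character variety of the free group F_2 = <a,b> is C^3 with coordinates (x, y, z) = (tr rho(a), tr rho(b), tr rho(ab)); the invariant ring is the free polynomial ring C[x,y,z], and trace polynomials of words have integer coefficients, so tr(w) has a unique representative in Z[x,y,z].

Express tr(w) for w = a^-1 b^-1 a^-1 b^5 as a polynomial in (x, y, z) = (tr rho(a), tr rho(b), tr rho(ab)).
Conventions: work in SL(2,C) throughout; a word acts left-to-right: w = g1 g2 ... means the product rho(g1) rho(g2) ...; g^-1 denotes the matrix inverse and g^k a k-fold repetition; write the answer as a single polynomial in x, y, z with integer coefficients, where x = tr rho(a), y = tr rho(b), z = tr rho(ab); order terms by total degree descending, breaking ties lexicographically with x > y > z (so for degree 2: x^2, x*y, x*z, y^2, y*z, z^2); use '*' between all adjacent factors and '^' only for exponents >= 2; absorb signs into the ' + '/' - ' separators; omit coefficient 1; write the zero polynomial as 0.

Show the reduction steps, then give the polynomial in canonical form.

x*y^5*z - y^6 - y^4*z^2 - 4*x*y^3*z + 6*y^4 + 3*y^2*z^2 + 3*x*y*z - 9*y^2 - z^2 + 2

so tr(b^2) = tr(b) tr(b) - tr(1)  (reduce the b square) = y^2 - 2
so tr(b^3) = tr(b) tr(b^2) - tr(b)  (reduce the b square) = y^3 - 3*y
so tr(b^4) = tr(b) tr(b^3) - tr(b^2)  (reduce the b square) = y^4 - 4*y^2 + 2
so tr(b a b) = tr(b) tr(a b) - tr(a)  (reduce the b square) = y*z - x
reduce: tr(b^2 a b) = tr(b) tr(b a b) - tr(b a)  (reduce the b square) = y^2*z - x*y - z
tr(b^4 a) = tr(b) tr(b^2 a b) - tr(b^2 a)  (reduce the b square) = y^3*z - x*y^2 - 2*y*z + x
reduce: tr(a^-1 b^4) = tr(b^4) tr(a) - tr(b^4 a)  (eliminate a^-1) = x*y^4 - y^3*z - 3*x*y^2 + 2*y*z + x
tr(a^2 b) = tr(a) tr(b a) - tr(b)  (reduce the a square) = x*z - y
so tr(a^2) = tr(a) tr(a) - tr(1)  (reduce the a square) = x^2 - 2
tr(a^2 b^2) = tr(b) tr(a^2 b) - tr(a^2)  (reduce the b square) = x*y*z - x^2 - y^2 + 2
reduce: tr(b^2 a^2 b) = tr(b) tr(a^2 b^2) - tr(a^2 b)  (reduce the b square) = x*y^2*z - x^2*y - y^3 - x*z + 3*y
tr(a^2 b^4) = tr(b) tr(b^2 a^2 b) - tr(b^2 a^2)  (reduce the b square) = x*y^3*z - x^2*y^2 - y^4 - 2*x*y*z + x^2 + 4*y^2 - 2
reduce: tr(a b^5 a) = tr(b) tr(a^2 b^4) - tr(a^2 b^3)  (reduce the b square) = x*y^4*z - x^2*y^3 - y^5 - 3*x*y^2*z + 2*x^2*y + 5*y^3 + x*z - 5*y
tr(a b a b) = tr(b a) tr(b a) - tr(1)  (split on b) = z^2 - 2
tr(b a b a b) = tr(b) tr(a b a b) - tr(a b a)  (reduce the b square) = y*z^2 - x*z - y
tr(a b a b^3) = tr(b) tr(b a b a b) - tr(b a b a)  (reduce the b square) = y^2*z^2 - x*y*z - y^2 - z^2 + 2
tr(b^3 a b a b) = tr(b) tr(a b a b^3) - tr(a b a b^2)  (reduce the b square) = y^3*z^2 - x*y^2*z - y^3 - 2*y*z^2 + x*z + 3*y
reduce: tr(a b^5 a b) = tr(b) tr(b^3 a b a b) - tr(b^3 a b a)  (reduce the b square) = y^4*z^2 - x*y^3*z - y^4 - 3*y^2*z^2 + 2*x*y*z + 4*y^2 + z^2 - 2
tr(b^5 a b^-1 a) = tr(a b^5 a) tr(b) - tr(a b^5 a b)  (eliminate b^-1) = x*y^5*z - x^2*y^4 - y^6 - y^4*z^2 - 2*x*y^3*z + 2*x^2*y^2 + 6*y^4 + 3*y^2*z^2 - x*y*z - 9*y^2 - z^2 + 2
tr(b^-1 a^-1 b^5 a) = tr(b^5 a b^-1) tr(a) - tr(b^5 a b^-1 a)  (eliminate a^-1) = -x*y^5*z + x^2*y^4 + y^6 + y^4*z^2 + 3*x*y^3*z - 3*x^2*y^2 - 6*y^4 - 3*y^2*z^2 - x*y*z + x^2 + 9*y^2 + z^2 - 2
tr(a^-1 b^-1 a^-1 b^5) = tr(b^-1 a^-1 b^5) tr(a) - tr(b^-1 a^-1 b^5 a)  (eliminate a^-1) = x*y^5*z - y^6 - y^4*z^2 - 4*x*y^3*z + 6*y^4 + 3*y^2*z^2 + 3*x*y*z - 9*y^2 - z^2 + 2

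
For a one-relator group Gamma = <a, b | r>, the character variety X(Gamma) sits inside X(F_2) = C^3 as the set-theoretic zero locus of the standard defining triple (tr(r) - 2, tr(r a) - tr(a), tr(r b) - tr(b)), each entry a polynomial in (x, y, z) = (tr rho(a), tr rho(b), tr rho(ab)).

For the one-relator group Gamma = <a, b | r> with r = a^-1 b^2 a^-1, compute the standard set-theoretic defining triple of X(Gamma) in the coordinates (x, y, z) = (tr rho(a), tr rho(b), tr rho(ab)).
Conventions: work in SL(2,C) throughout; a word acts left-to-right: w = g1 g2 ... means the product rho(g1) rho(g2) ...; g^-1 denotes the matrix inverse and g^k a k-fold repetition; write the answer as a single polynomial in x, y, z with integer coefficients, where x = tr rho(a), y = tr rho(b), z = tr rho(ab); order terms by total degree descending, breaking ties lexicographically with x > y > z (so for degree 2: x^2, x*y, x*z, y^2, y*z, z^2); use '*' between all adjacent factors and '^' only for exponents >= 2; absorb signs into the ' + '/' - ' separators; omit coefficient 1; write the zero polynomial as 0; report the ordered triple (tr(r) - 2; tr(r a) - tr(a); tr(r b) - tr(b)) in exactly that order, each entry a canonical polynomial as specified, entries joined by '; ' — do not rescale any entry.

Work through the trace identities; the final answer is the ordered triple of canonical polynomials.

x^2*y^2 - x*y*z - x^2 - y^2; x*y^2 - y*z - 2*x; x^2*y^3 - 2*x*y^2*z - x^2*y + y*z^2 + x*z - 2*y

tr(b^2) = tr(b) tr(b) - tr(1) = y^2 - 2
tr(b^2 a) = tr(b) tr(a b) - tr(a) = y*z - x
tr(a^-1 b^2) = tr(b^2) tr(a) - tr(b^2 a) = x*y^2 - y*z - x
tr(a^-1 b^2 a^-1) = tr(a^-1 b^2) tr(a) - tr(a^-1 b^2 a) = x^2*y^2 - x*y*z - x^2 - y^2 + 2
tr(b^3) = tr(b) tr(b^2) - tr(b) = y^3 - 3*y
tr(b^3 a) = tr(b) tr(a b^2) - tr(a b) = y^2*z - x*y - z
tr(b a^-1 b^2) = tr(b^3) tr(a) - tr(b^3 a) = x*y^3 - y^2*z - 2*x*y + z
tr(a b a b) = tr(a b) tr(a b) - tr(1)   [split at repeated a] = z^2 - 2
tr(a b a) = tr(a) tr(b a) - tr(b) = x*z - y
tr(b^2 a b a) = tr(b) tr(a b a b) - tr(a b a) = y*z^2 - x*z - y
tr(b a^-1 b^2 a) = tr(b^2 a b) tr(a) - tr(b^2 a b a) = x*y^2*z - x^2*y - y*z^2 + y
tr(a^-1 b^2 a^-1 b) = tr(b a^-1 b^2) tr(a) - tr(b a^-1 b^2 a) = x^2*y^3 - 2*x*y^2*z - x^2*y + y*z^2 + x*z - y
assemble the triple (tr(r) - 2; tr(r a) - x; tr(r b) - y)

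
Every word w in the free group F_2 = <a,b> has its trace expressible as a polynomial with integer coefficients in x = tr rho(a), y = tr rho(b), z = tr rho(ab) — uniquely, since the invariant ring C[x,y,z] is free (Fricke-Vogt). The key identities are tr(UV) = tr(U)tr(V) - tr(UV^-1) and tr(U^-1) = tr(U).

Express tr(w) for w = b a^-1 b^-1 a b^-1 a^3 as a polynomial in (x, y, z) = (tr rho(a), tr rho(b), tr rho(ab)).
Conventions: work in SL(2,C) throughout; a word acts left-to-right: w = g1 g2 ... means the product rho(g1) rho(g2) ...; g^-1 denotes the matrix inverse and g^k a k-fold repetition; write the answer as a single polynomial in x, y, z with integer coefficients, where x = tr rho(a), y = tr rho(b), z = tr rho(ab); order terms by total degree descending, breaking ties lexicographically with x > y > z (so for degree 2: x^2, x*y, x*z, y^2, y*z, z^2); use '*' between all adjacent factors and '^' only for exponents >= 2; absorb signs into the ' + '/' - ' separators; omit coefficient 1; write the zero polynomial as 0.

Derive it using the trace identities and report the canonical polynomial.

-x^4*y^2*z + x^5*y + x^3*y^3 + 2*x^3*y*z^2 - x^4*z - x^2*z^3 - 4*x^3*y - x*y^3 - 2*x*y*z^2 + 4*x^2*z + y^2*z + z^3 + 2*x*y - 3*z

reduce: trace(a^2) = trace(a) trace(a) - trace(1)   [square of a] = x^2 - 2
so trace(a^3) = trace(a) trace(a^2) - trace(a)   [square of a] = x^3 - 3*x
trace(b^2 a) = trace(b) trace(a b) - trace(a)   [square of b] = y*z - x
trace(b^2) = trace(b) trace(b) - trace(1)   [square of b] = y^2 - 2
trace(b^2 a^2) = trace(a) trace(b^2 a) - trace(b^2)   [square of a] = x*y*z - x^2 - y^2 + 2
reduce: trace(a b^2 a^2) = trace(a) trace(b^2 a^2) - trace(b^2 a)   [square of a] = x^2*y*z - x^3 - x*y^2 - y*z + 3*x
trace(b a^4 b) = trace(a) trace(a b^2 a^2) - trace(a b^2 a)   [square of a] = x^3*y*z - x^4 - x^2*y^2 - 2*x*y*z + 4*x^2 + y^2 - 2
trace(b a b a) = trace(a b) trace(a b) - trace(1)   [split at a repeated a] = z^2 - 2
reduce: trace(a b a b a) = trace(a) trace(b a b a) - trace(b a b)   [square of a] = x*z^2 - y*z - x
trace(b a b a^3) = trace(a) trace(a b a b a) - trace(a b a b)   [square of a] = x^2*z^2 - x*y*z - x^2 - z^2 + 2
so trace(b a^4 b a) = trace(a) trace(b a b a^3) - trace(b a b a^2)   [square of a] = x^3*z^2 - x^2*y*z - x^3 - 2*x*z^2 + y*z + 3*x
so trace(a^3 b a^-1 b a) = trace(b a^4 b) trace(a) - trace(b a^4 b a)   [inverse elimination on a] = x^4*y*z - x^5 - x^3*y^2 - x^3*z^2 - x^2*y*z + 5*x^3 + x*y^2 + 2*x*z^2 - y*z - 5*x
trace(a b a) = trace(a) trace(b a) - trace(b)   [square of a] = x*z - y
trace(b^2 a b a) = trace(b) trace(a b a b) - trace(a b a)   [square of b] = y*z^2 - x*z - y
trace(b^2 a b) = trace(b) trace(a b^2) - trace(a b)   [square of b] = y^2*z - x*y - z
so trace(b^2 a b a^2) = trace(a) trace(b^2 a b a) - trace(b^2 a b)   [square of a] = x*y*z^2 - x^2*z - y^2*z + z
reduce: trace(b a b a^3 b) = trace(a) trace(b^2 a b a^2) - trace(b^2 a b a)   [square of a] = x^2*y*z^2 - x^3*z - x*y^2*z - y*z^2 + 2*x*z + y
so trace(b a b a b a) = trace(a b a b) trace(a b) - trace(b a)   [split at a repeated a] = z^3 - 3*z
reduce: trace(a b a b a b a) = trace(a) trace(b a b a b a) - trace(b a b a b)   [square of a] = x*z^3 - y*z^2 - 2*x*z + y
reduce: trace(b a b a^3 b a) = trace(a) trace(a b a b a b a) - trace(a b a b a b)   [square of a] = x^2*z^3 - x*y*z^2 - 2*x^2*z - z^3 + x*y + 3*z
trace(a^3 b a^-1 b a b) = trace(b a b a^3 b) trace(a) - trace(b a b a^3 b a)   [inverse elimination on a] = x^3*y*z^2 - x^4*z - x^2*y^2*z - x^2*z^3 + 4*x^2*z + z^3 - 3*z
trace(a b^-1 a^3 b a^-1 b) = trace(a^3 b a^-1 b a) trace(b) - trace(a^3 b a^-1 b a b)   [inverse elimination on b] = x^4*y^2*z - x^5*y - x^3*y^3 - 2*x^3*y*z^2 + x^4*z + x^2*z^3 + 5*x^3*y + x*y^3 + 2*x*y*z^2 - 4*x^2*z - y^2*z - z^3 - 5*x*y + 3*z
reduce: trace(b a^-1 b^-1 a b^-1 a^3) = trace(a b^-1 a^3 b a^-1) trace(b) - trace(a b^-1 a^3 b a^-1 b)   [inverse elimination on b] = -x^4*y^2*z + x^5*y + x^3*y^3 + 2*x^3*y*z^2 - x^4*z - x^2*z^3 - 4*x^3*y - x*y^3 - 2*x*y*z^2 + 4*x^2*z + y^2*z + z^3 + 2*x*y - 3*z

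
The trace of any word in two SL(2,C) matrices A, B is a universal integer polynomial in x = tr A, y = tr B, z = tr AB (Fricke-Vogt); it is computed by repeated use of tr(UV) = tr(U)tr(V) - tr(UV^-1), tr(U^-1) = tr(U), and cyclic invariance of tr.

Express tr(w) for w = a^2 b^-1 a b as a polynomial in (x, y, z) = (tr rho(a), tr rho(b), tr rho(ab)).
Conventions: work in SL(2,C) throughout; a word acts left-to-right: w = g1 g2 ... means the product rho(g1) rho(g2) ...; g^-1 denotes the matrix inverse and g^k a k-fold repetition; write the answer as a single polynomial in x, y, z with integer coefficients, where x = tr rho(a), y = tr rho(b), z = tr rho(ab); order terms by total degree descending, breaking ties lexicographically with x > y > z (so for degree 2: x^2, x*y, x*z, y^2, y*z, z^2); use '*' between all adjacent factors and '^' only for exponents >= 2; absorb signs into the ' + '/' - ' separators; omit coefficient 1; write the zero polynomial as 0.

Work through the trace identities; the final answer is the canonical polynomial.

x^2*y*z - x*y^2 - x*z^2 + x

tr(b a^2) = tr(a) tr(b a) - tr(b) = x*z - y
tr(a b a^2) = tr(a) tr(b a^2) - tr(b a) = x^2*z - x*y - z
tr(b a b a) = tr(a b) tr(a b) - tr(1) = z^2 - 2
tr(b a b) = tr(b) tr(a b) - tr(a) = y*z - x
tr(a b a^2 b) = tr(a) tr(b a b a) - tr(b a b) = x*z^2 - y*z - x
tr(a^2 b^-1 a b) = tr(a b a^2) tr(b) - tr(a b a^2 b) = x^2*y*z - x*y^2 - x*z^2 + x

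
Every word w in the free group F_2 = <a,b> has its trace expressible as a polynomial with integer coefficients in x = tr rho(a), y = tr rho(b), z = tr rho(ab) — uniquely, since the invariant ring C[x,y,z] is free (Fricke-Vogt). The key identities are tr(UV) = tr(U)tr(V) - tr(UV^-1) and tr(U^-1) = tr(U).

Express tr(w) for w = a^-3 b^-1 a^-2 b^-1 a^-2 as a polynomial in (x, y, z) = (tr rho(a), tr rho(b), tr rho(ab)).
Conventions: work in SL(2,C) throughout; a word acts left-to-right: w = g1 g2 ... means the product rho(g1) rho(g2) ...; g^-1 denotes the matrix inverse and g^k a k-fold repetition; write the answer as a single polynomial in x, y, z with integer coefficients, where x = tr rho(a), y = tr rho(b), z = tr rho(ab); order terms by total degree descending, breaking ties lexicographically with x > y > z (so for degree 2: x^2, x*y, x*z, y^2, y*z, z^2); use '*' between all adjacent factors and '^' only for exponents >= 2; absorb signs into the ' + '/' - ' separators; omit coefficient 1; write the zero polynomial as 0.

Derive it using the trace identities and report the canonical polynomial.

x^5*z^2 - 2*x^4*y*z + x^3*y^2 - 3*x^3*z^2 + 5*x^2*y*z - x^3 - 2*x*y^2 + x*z^2 - y*z + 3*x

tr(a^-1) = tr(a) = x
tr(a^-2) = tr(a^-1)*tr(a) - tr(1)  (eliminate a^-1) = x^2 - 2
tr(a^-1 b) = tr(b)*tr(a) - tr(b a)  (eliminate a^-1) = x*y - z
tr(a^-2 b) = tr(a^-1 b)*tr(a) - tr(a^-1 b a)  (eliminate a^-1) = x^2*y - x*z - y
tr(b^-1 a^-2) = tr(a^-2)*tr(b) - tr(a^-2 b)  (eliminate b^-1) = x*z - y
tr(b^-1 a^-3) = tr(b^-1 a^-2)*tr(a) - tr(b^-1 a^-1)  (eliminate a^-1) = x^2*z - x*y - z
tr(a^-4 b^-1) = tr(b^-1 a^-3)*tr(a) - tr(b^-1 a^-2)  (eliminate a^-1) = x^3*z - x^2*y - 2*x*z + y
tr(a^-2 b^-1 a^-3) = tr(a^-4 b^-1)*tr(a) - tr(a^-4 b^-1 a)  (eliminate a^-1) = x^4*z - x^3*y - 3*x^2*z + 2*x*y + z
tr(b a^-3) = tr(a^-2 b)*tr(a) - tr(a^-2 b a)  (eliminate a^-1) = x^3*y - x^2*z - 2*x*y + z
tr(b a^-4) = tr(b a^-3)*tr(a) - tr(b a^-2)  (eliminate a^-1) = x^4*y - x^3*z - 3*x^2*y + 2*x*z + y
tr(a^-3 b a^-2) = tr(b a^-4)*tr(a) - tr(b a^-3)  (eliminate a^-1) = x^5*y - x^4*z - 4*x^3*y + 3*x^2*z + 3*x*y - z
tr(b^2) = tr(b)*tr(b) - tr(1)  (reduce the b square) = y^2 - 2
tr(b^2 a) = tr(b)*tr(a b) - tr(a)  (reduce the b square) = y*z - x
tr(b a^-1 b) = tr(b^2)*tr(a) - tr(b^2 a)  (eliminate a^-1) = x*y^2 - y*z - x
tr(b a b a) = tr(a b)*tr(a b) - tr(1)  (split on a) = z^2 - 2
tr(b a^-1 b a) = tr(b a b)*tr(a) - tr(b a b a)  (eliminate a^-1) = x*y*z - x^2 - z^2 + 2
tr(b a^-1 b a^-1) = tr(b a^-1 b)*tr(a) - tr(b a^-1 b a)  (eliminate a^-1) = x^2*y^2 - 2*x*y*z + z^2 - 2
tr(a^-2 b a^-1 b) = tr(b a^-1 b a^-1)*tr(a) - tr(b a^-1 b)  (eliminate a^-1) = x^3*y^2 - 2*x^2*y*z - x*y^2 + x*z^2 + y*z - x
tr(a^-1 b a^-3 b) = tr(a^-2 b a^-1 b)*tr(a) - tr(a^-2 b a^-1 b a)  (eliminate a^-1) = x^4*y^2 - 2*x^3*y*z - 2*x^2*y^2 + x^2*z^2 + 3*x*y*z - x^2 - z^2 + 2
tr(a^-2 b^2) = tr(a^-1 b^2)*tr(a) - tr(a^-1 b^2 a)  (eliminate a^-1) = x^2*y^2 - x*y*z - x^2 - y^2 + 2
tr(b a^-3 b) = tr(a^-2 b^2)*tr(a) - tr(a^-2 b^2 a)  (eliminate a^-1) = x^3*y^2 - x^2*y*z - x^3 - 2*x*y^2 + y*z + 3*x
tr(a^-3 b a^-2 b) = tr(a^-1 b a^-3 b)*tr(a) - tr(a^-1 b a^-3 b a)  (eliminate a^-1) = x^5*y^2 - 2*x^4*y*z - 3*x^3*y^2 + x^3*z^2 + 4*x^2*y*z + 2*x*y^2 - x*z^2 - y*z - x
tr(a^-2 b^-1 a^-3 b) = tr(a^-3 b a^-2)*tr(b) - tr(a^-3 b a^-2 b)  (eliminate b^-1) = x^4*y*z - x^3*y^2 - x^3*z^2 - x^2*y*z + x*y^2 + x*z^2 + x
tr(a^-1 b^-1 a^-2 b^-1 a^-2) = tr(a^-2 b^-1 a^-3)*tr(b) - tr(a^-2 b^-1 a^-3 b)  (eliminate b^-1) = x^3*z^2 - 2*x^2*y*z + x*y^2 - x*z^2 + y*z - x
tr(a^-2 b a^-2 b) = tr(a^-1 b a^-2 b)*tr(a) - tr(a^-1 b a^-2 b a)  (eliminate a^-1) = x^4*y^2 - 2*x^3*y*z - 2*x^2*y^2 + x^2*z^2 + 2*x*y*z + y^2 - 2
tr(a^-2 b^-1 a^-2 b) = tr(a^-2 b a^-2)*tr(b) - tr(a^-2 b a^-2 b)  (eliminate b^-1) = x^3*y*z - x^2*y^2 - x^2*z^2 + 2
tr(a^-1 b^-1 a^-2 b^-1 a^-1) = tr(a^-2 b^-1 a^-2)*tr(b) - tr(a^-2 b^-1 a^-2 b)  (eliminate b^-1) = x^2*z^2 - 2*x*y*z + y^2 - 2
tr(a^-1 b^-1 a^-2 b^-1 a^-3) = tr(a^-1 b^-1 a^-2 b^-1 a^-2)*tr(a) - tr(a^-1 b^-1 a^-2 b^-1 a^-1)  (eliminate a^-1) = x^4*z^2 - 2*x^3*y*z + x^2*y^2 - 2*x^2*z^2 + 3*x*y*z - x^2 - y^2 + 2
tr(a^-3 b^-1 a^-2 b^-1 a^-2) = tr(a^-1 b^-1 a^-2 b^-1 a^-3)*tr(a) - tr(a^-1 b^-1 a^-2 b^-1 a^-2)  (eliminate a^-1) = x^5*z^2 - 2*x^4*y*z + x^3*y^2 - 3*x^3*z^2 + 5*x^2*y*z - x^3 - 2*x*y^2 + x*z^2 - y*z + 3*x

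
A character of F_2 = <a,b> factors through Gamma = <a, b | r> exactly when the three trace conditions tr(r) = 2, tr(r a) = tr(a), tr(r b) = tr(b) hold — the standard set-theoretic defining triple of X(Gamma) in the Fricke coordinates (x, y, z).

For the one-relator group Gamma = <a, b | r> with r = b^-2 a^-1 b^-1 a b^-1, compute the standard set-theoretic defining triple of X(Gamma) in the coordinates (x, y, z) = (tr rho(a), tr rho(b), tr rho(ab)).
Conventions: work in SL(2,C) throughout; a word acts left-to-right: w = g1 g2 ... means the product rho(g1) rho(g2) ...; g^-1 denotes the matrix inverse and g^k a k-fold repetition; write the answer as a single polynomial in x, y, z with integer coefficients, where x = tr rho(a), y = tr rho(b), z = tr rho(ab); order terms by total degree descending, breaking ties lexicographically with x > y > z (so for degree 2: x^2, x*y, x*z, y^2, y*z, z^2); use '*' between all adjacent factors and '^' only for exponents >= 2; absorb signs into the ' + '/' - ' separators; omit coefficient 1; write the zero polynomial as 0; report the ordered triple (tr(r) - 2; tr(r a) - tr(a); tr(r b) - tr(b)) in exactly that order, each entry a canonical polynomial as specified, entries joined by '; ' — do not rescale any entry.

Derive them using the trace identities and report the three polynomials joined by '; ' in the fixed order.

tr(a b^-1) = tr(a)*tr(b) - tr(a b)  (eliminate b^-1) = x*y - z
tr(b^-2 a) = tr(a b^-1)*tr(b) - tr(a)  (eliminate b^-1) = x*y^2 - y*z - x
next, tr(b^-1 a b^-2) = tr(b^-2 a)*tr(b) - tr(b^-2 a b)  (eliminate b^-1) = x*y^3 - y^2*z - 2*x*y + z
tr(a^2) = tr(a)*tr(a) - tr(1)  (reduce the a square) = x^2 - 2
and tr(a^2 b) = tr(a)*tr(b a) - tr(b)  (reduce the a square) = x*z - y
next, tr(a b^-1 a) = tr(a^2)*tr(b) - tr(a^2 b)  (eliminate b^-1) = x^2*y - x*z - y
tr(a b a b) = tr(b a)*tr(b a) - tr(1)  (split on b) = z^2 - 2
next, tr(a b^-1 a b) = tr(a b a)*tr(b) - tr(a b a b)  (eliminate b^-1) = x*y*z - y^2 - z^2 + 2
tr(a b^-1 a b^-1) = tr(a b^-1 a)*tr(b) - tr(a b^-1 a b)  (eliminate b^-1) = x^2*y^2 - 2*x*y*z + z^2 - 2
tr(b^-1 a b^-2 a) = tr(a b^-1 a b^-1)*tr(b) - tr(a b^-1 a)  (eliminate b^-1) = x^2*y^3 - 2*x*y^2*z - x^2*y + y*z^2 + x*z - y
next, tr(b^-2 a^-1 b^-1 a) = tr(b^-1 a b^-2)*tr(a) - tr(b^-1 a b^-2 a)  (eliminate a^-1) = x*y^2*z - x^2*y - y*z^2 + y
tr(b a b) = tr(b)*tr(a b) - tr(a)  (reduce the b square) = y*z - x
and tr(a b a^-1 b) = tr(b a b)*tr(a) - tr(b a b a)  (eliminate a^-1) = x*y*z - x^2 - z^2 + 2
next, tr(a^-1 b^-1 a b) = tr(a b a^-1)*tr(b) - tr(a b a^-1 b)  (eliminate b^-1) = -x*y*z + x^2 + y^2 + z^2 - 2
tr(b^-1 a^-1 b^-1 a) = tr(a^-1 b^-1 a)*tr(b) - tr(a^-1 b^-1 a b)  (eliminate b^-1) = x*y*z - x^2 - z^2 + 2
next, tr(b^-2 a^-1 b^-1 a b^-1) = tr(b^-2 a^-1 b^-1 a)*tr(b) - tr(b^-2 a^-1 b^-1 a b)  (eliminate b^-1) = x*y^3*z - x^2*y^2 - y^2*z^2 - x*y*z + x^2 + y^2 + z^2 - 2
tr(a^2 b a) = tr(a)*tr(b a^2) - tr(b a) = x^2*z - x*y - z
and tr(a^2 b a b) = tr(a)*tr(b a b a) - tr(b a b) = x*z^2 - y*z - x
tr(a b a b^-1 a) = tr(a^2 b a)*tr(b) - tr(a^2 b a b) = x^2*y*z - x*y^2 - x*z^2 + x
tr(a b a b a b) = tr(a b a b)*tr(a b) - tr(b a)   [split at repeated a] = z^3 - 3*z
tr(a b a b^-1 a b) = tr(a b a b a)*tr(b) - tr(a b a b a b) = x*y*z^2 - y^2*z - z^3 - x*y + 3*z
next, tr(a b a b^-1 a b^-1) = tr(a b a b^-1 a)*tr(b) - tr(a b a b^-1 a b) = x^2*y^2*z - x*y^3 - 2*x*y*z^2 + y^2*z + z^3 + 2*x*y - 3*z
and tr(b a b^-1 a b^-2 a) = tr(a b a b^-1 a b^-1)*tr(b) - tr(a b a b^-1 a) = x^2*y^3*z - x*y^4 - 2*x*y^2*z^2 - x^2*y*z + y^3*z + y*z^3 + 3*x*y^2 + x*z^2 - 3*y*z - x
tr(a b^-1 a b^-2 a^-1 b) = tr(b a b^-1 a b^-2)*tr(a) - tr(b a b^-1 a b^-2 a) = -x^2*y^3*z + x^3*y^2 + x*y^4 + 2*x*y^2*z^2 - x^2*y*z - y^3*z - y*z^3 - 3*x*y^2 + 3*y*z - x
tr(b^-2 a^-1 b^-1 a b^-1 a) = tr(a b^-1 a b^-2 a^-1)*tr(b) - tr(a b^-1 a b^-2 a^-1 b) = x^2*y^3*z - x^3*y^2 - 2*x*y^2*z^2 + x^2*y*z + y*z^3 + x*y^2 - 2*y*z + x
assemble the triple (tr(r) - 2; tr(r a) - x; tr(r b) - y)

x*y^3*z - x^2*y^2 - y^2*z^2 - x*y*z + x^2 + y^2 + z^2 - 4; x^2*y^3*z - x^3*y^2 - 2*x*y^2*z^2 + x^2*y*z + y*z^3 + x*y^2 - 2*y*z; x*y^2*z - x^2*y - y*z^2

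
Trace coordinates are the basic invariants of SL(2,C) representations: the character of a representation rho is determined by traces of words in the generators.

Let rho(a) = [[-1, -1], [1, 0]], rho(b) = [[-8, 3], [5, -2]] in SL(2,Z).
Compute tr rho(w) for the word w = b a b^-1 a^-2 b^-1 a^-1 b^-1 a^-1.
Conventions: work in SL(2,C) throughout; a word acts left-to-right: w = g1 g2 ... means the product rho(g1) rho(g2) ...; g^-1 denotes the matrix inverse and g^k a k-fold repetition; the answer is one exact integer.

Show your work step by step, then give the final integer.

1850

rho(b) = [[-8, 3], [5, -2]]
... * rho(a) = [[-1, -1], [1, 0]]  ->  [[11, 8], [-7, -5]]
... * rho(b^-1) = [[-2, -3], [-5, -8]]  ->  [[-62, -97], [39, 61]]
... * rho(a^-1) = [[0, 1], [-1, -1]]  ->  [[97, 35], [-61, -22]]
... * rho(a^-1) = [[0, 1], [-1, -1]]  ->  [[-35, 62], [22, -39]]
... * rho(b^-1) = [[-2, -3], [-5, -8]]  ->  [[-240, -391], [151, 246]]
... * rho(a^-1) = [[0, 1], [-1, -1]]  ->  [[391, 151], [-246, -95]]
... * rho(b^-1) = [[-2, -3], [-5, -8]]  ->  [[-1537, -2381], [967, 1498]]
... * rho(a^-1) = [[0, 1], [-1, -1]]  ->  [[2381, 844], [-1498, -531]]
tr = 2381 + -531 = 1850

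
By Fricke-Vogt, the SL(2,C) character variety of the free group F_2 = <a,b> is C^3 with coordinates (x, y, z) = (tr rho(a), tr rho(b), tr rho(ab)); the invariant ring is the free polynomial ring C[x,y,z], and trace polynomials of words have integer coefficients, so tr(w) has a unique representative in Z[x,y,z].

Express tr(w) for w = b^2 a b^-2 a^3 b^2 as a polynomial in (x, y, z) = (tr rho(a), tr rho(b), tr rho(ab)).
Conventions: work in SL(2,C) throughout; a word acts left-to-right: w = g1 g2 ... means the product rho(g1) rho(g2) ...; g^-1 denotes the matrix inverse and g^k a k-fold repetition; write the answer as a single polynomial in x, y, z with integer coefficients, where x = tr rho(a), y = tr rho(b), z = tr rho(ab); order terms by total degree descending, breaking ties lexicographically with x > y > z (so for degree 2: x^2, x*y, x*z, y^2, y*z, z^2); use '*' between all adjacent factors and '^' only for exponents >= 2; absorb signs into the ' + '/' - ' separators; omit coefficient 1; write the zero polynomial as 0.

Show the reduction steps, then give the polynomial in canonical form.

next, tr(b a^2) = tr(a)*tr(b a) - tr(b)   [square of a] = x*z - y
and tr(a^3 b) = tr(a)*tr(b a^2) - tr(b a)   [square of a] = x^2*z - x*y - z
tr(a^2) = tr(a)*tr(a) - tr(1)   [square of a] = x^2 - 2
and tr(a^3) = tr(a)*tr(a^2) - tr(a)   [square of a] = x^3 - 3*x
tr(a^3 b^2) = tr(b)*tr(a^3 b) - tr(a^3)   [square of b] = x^2*y*z - x^3 - x*y^2 - y*z + 3*x
next, tr(a^2 b^3 a) = tr(b)*tr(a^3 b^2) - tr(a^3 b)   [square of b] = x^2*y^2*z - x^3*y - x*y^3 - x^2*z - y^2*z + 4*x*y + z
tr(a b^2) = tr(b)*tr(a b) - tr(a)   [square of b] = y*z - x
tr(b^3 a) = tr(b)*tr(a b^2) - tr(a b)   [square of b] = y^2*z - x*y - z
tr(b^2) = tr(b)*tr(b) - tr(1)   [square of b] = y^2 - 2
tr(b^3) = tr(b)*tr(b^2) - tr(b)   [square of b] = y^3 - 3*y
and tr(a^2 b^3) = tr(a)*tr(b^3 a) - tr(b^3)   [square of a] = x*y^2*z - x^2*y - y^3 - x*z + 3*y
and tr(b a^4 b^2) = tr(a)*tr(a^2 b^3 a) - tr(a^2 b^3)   [square of a] = x^3*y^2*z - x^4*y - x^2*y^3 - x^3*z - 2*x*y^2*z + 5*x^2*y + y^3 + 2*x*z - 3*y
tr(b^2 a^2) = tr(b)*tr(a^2 b) - tr(a^2)   [square of b] = x*y*z - x^2 - y^2 + 2
next, tr(b a^4 b) = tr(a)*tr(b^2 a^3) - tr(b^2 a^2)   [square of a] = x^3*y*z - x^4 - x^2*y^2 - 2*x*y*z + 4*x^2 + y^2 - 2
next, tr(a^3 b^4 a) = tr(b)*tr(b a^4 b^2) - tr(b a^4 b)   [square of b] = x^3*y^3*z - x^4*y^2 - x^2*y^4 - 2*x^3*y*z - 2*x*y^3*z + x^4 + 6*x^2*y^2 + y^4 + 4*x*y*z - 4*x^2 - 4*y^2 + 2
tr(b a b a) = tr(b a)*tr(b a) - tr(1)   [split at a repeated b] = z^2 - 2
next, tr(b a b a^2) = tr(a)*tr(b a b a) - tr(b a b)   [square of a] = x*z^2 - y*z - x
next, tr(a b a^3 b) = tr(a)*tr(b a b a^2) - tr(b a b a)   [square of a] = x^2*z^2 - x*y*z - x^2 - z^2 + 2
tr(a b a^3) = tr(a)*tr(a^2 b a) - tr(a^2 b)   [square of a] = x^3*z - x^2*y - 2*x*z + y
tr(b a b a^3 b) = tr(b)*tr(a b a^3 b) - tr(a b a^3)   [square of b] = x^2*y*z^2 - x^3*z - x*y^2*z - y*z^2 + 2*x*z + y
and tr(a b a^3 b^3) = tr(b)*tr(b a b a^3 b) - tr(b a b a^3)   [square of b] = x^2*y^2*z^2 - x^3*y*z - x*y^3*z - x^2*z^2 - y^2*z^2 + 3*x*y*z + x^2 + y^2 + z^2 - 2
and tr(a^3 b^4 a b) = tr(b)*tr(a b a^3 b^3) - tr(a b a^3 b^2)   [square of b] = x^2*y^3*z^2 - x^3*y^2*z - x*y^4*z - 2*x^2*y*z^2 - y^3*z^2 + x^3*z + 4*x*y^2*z + x^2*y + y^3 + 2*y*z^2 - 2*x*z - 3*y
next, tr(a^3 b^4 a b^-1) = tr(a^3 b^4 a)*tr(b) - tr(a^3 b^4 a b)   [inverse elimination on b] = x^3*y^4*z - x^4*y^3 - x^2*y^5 - x^2*y^3*z^2 - x^3*y^2*z - x*y^4*z + x^4*y + 6*x^2*y^3 + 2*x^2*y*z^2 + y^5 + y^3*z^2 - x^3*z - 5*x^2*y - 5*y^3 - 2*y*z^2 + 2*x*z + 5*y
tr(b^2 a b^-2 a^3 b^2) = tr(a^3 b^4 a b^-1)*tr(b) - tr(a^3 b^4 a)   [inverse elimination on b] = x^3*y^5*z - x^4*y^4 - x^2*y^6 - x^2*y^4*z^2 - 2*x^3*y^3*z - x*y^5*z + 2*x^4*y^2 + 7*x^2*y^4 + 2*x^2*y^2*z^2 + y^6 + y^4*z^2 + x^3*y*z + 2*x*y^3*z - x^4 - 11*x^2*y^2 - 6*y^4 - 2*y^2*z^2 - 2*x*y*z + 4*x^2 + 9*y^2 - 2

x^3*y^5*z - x^4*y^4 - x^2*y^6 - x^2*y^4*z^2 - 2*x^3*y^3*z - x*y^5*z + 2*x^4*y^2 + 7*x^2*y^4 + 2*x^2*y^2*z^2 + y^6 + y^4*z^2 + x^3*y*z + 2*x*y^3*z - x^4 - 11*x^2*y^2 - 6*y^4 - 2*y^2*z^2 - 2*x*y*z + 4*x^2 + 9*y^2 - 2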